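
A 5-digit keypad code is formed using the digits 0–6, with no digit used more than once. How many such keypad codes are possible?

2520

With no repetition, fill the 5 digits in order: 7 choices, then 6, down to 3.
That product is 7 × 6 × 5 × 4 × 3 = 2520.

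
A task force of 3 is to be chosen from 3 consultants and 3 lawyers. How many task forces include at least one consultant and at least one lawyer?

18

With no constraint there are C(6,3) = 20 possible selections.
Selections missing a whole group: no consultants → C(3,3) = 1; no lawyers → C(3,3) = 1.
Both groups omitted at once is impossible, so 20 − 2 = 18.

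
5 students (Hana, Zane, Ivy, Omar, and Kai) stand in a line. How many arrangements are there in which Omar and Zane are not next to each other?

72

Of the 5! = 120 arrangements, those with Omar and Zane adjacent number 2 × 4! = 48 (treat the pair as a block with 2 internal orders).
So 120 − 48 = 72 arrangements keep them apart.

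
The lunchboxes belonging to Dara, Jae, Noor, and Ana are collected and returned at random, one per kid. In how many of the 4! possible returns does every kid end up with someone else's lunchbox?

Let Aᵢ be the assignments in which kid i gets their own lunchbox. We want the size of the complement of A₁∪…∪A_4.
By inclusion–exclusion this is Σ_{j=0}^{4} (−1)^j C(4,j)·(4−j)!.
Computing: 24 − 24 + 12 − 4 + 1 = 9.

9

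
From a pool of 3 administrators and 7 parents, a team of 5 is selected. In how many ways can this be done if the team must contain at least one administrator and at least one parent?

With no constraint there are C(10,5) = 252 possible selections.
Subtract selections that omit an entire group: no administrators → C(7,5) = 21; no parents → C(3,5) = 0.
Both groups omitted at once is impossible, so 252 − 21 = 231.

231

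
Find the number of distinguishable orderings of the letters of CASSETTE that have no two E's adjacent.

3780

There are 8!/(2!·2!·2!) = 5040 arrangements of CASSETTE in total.
Arrangements with the E's together: treat EE as one letter, giving (7)!/(2!·2!) = 1260.
Subtracting, 5040 − 1260 = 3780 arrangements keep the E's apart.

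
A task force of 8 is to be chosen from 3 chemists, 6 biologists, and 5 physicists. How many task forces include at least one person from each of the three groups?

2828

With no constraint there are C(14,8) = 3003 possible selections.
Subtract selections that omit an entire group: no chemists → C(11,8) = 165; no biologists → C(8,8) = 1; no physicists → C(9,8) = 9.
Add back selections omitting two groups (i.e. drawn from a single group): C(3,8) + C(6,8) + C(5,8) = 0.
By inclusion–exclusion: 3003 − 175 + 0 = 2828.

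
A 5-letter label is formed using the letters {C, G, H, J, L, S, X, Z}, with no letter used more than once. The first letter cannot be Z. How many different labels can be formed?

The first letter has 8−1 = 7 choices (anything except Z).
The remaining 4 letters are filled from the other 7 symbols without repetition: 7 × 6 × 5 × 4 = 840.
Total: 7 × 840 = 5880.

5880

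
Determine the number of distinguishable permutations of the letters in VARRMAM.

The 7 letters of VARRMAM have repeats: A appearing twice, M appearing twice, and R appearing twice.
The number of distinct arrangements is 7!/(2!·2!·2!) = 5040/8 = 630.

630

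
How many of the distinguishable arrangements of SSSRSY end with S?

Fix S in the last position and arrange the remaining 5 letters.
Those 5 letters have S appearing 3 times, giving (5)!/(3!) = 20.

20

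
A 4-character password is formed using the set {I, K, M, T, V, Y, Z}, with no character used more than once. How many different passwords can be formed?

840

With no repetition, fill the 4 characters in order: 7 choices, then 6, down to 4.
That product is 7 × 6 × 5 × 4 = 840.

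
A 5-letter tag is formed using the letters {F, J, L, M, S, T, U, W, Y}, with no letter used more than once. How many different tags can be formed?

15120

With no repetition, fill the 5 letters in order: 9 choices, then 8, down to 5.
That product is 9 × 8 × 7 × 6 × 5 = 15120.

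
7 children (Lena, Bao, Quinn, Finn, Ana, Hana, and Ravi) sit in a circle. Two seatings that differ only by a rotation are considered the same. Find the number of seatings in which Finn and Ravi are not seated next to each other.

All circular seatings of 7 people number (6)! = 720.
Seatings with Finn beside Ravi: treat them as a block with 2 internal orders, giving 2 × (5)! = 240.
Subtracting, 720 − 240 = 480.

480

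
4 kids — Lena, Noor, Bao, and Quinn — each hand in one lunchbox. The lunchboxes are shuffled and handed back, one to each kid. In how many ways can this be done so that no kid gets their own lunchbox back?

9

This is the derangement count D_4: permutations of 4 items with no fixed point.
By inclusion–exclusion this is Σ_{j=0}^{4} (−1)^j C(4,j)·(4−j)!.
Computing: 24 − 24 + 12 − 4 + 1 = 9.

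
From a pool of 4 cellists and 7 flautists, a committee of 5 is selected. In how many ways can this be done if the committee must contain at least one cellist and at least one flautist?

Unrestricted: C(11,5) = 462 ways to pick any 5 of the 11.
Selections missing a whole group: no cellists → C(7,5) = 21; no flautists → C(4,5) = 0.
Both groups omitted at once is impossible, so 462 − 21 = 441.

441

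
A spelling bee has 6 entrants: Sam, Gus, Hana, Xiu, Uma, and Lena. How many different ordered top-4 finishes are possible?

360

There are 6 choices for 1st place, 5 for 2nd, and so on down to 3 for position 4.
That gives 6 × 5 × 4 × 3 = 360.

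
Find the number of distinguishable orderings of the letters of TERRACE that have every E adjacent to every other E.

Treat the 2 copies of E as a single block. The multiset to arrange is then {EE, A, C, R, R, T}, 6 items in all.
That gives (6)!/(2!) = 360 arrangements.

360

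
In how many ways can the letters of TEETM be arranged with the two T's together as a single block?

12

Treat the 2 copies of T as a single block. The multiset to arrange is then {TT, E, E, M}, 4 items in all.
That gives (4)!/(2!) = 12 arrangements.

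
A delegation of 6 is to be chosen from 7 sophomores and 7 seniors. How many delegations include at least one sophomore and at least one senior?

With no constraint there are C(14,6) = 3003 possible selections.
Selections missing a whole group: no sophomores → C(7,6) = 7; no seniors → C(7,6) = 7.
Both groups omitted at once is impossible, so 3003 − 14 = 2989.

2989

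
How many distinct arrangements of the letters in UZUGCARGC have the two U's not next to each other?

Total arrangements of UZUGCARGC: 9!/(2!·2!·2!) = 45360.
If the two U's are adjacent, glue them into one block, leaving 8 items to arrange: (8)!/(2!·2!) = 10080 ways.
Hence 45360 − 10080 = 35280.

35280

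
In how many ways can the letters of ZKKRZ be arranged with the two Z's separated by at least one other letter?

18

There are 5!/(2!·2!) = 30 arrangements of ZKKRZ in total.
Arrangements with the Z's together: treat ZZ as one letter, giving (4)!/(2!) = 12.
Subtracting, 30 − 12 = 18 arrangements keep the Z's apart.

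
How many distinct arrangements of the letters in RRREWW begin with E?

10

Fix E in the first position and arrange the remaining 5 letters.
Those 5 letters have R appearing 3 times and W appearing twice, giving (5)!/(3!·2!) = 10.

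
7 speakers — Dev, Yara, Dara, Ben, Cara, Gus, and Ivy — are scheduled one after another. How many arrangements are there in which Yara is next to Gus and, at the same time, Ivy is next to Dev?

480

Treat {Yara,Gus} as one block (2 orders) and {Ivy,Dev} as another (2 orders).
That leaves 5 units to arrange: 2 × 2 × 5! = 4 × 120 = 480.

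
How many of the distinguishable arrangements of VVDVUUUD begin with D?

Fix D in the first position and arrange the remaining 7 letters.
Those 7 letters have U appearing 3 times and V appearing 3 times, giving (7)!/(3!·3!) = 140.

140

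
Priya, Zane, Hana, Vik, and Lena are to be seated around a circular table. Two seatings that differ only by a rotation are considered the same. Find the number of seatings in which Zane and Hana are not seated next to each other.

12

Without the restriction there are (4)! = 24 seatings.
Seatings with Zane beside Hana: treat them as a block with 2 internal orders, giving 2 × (3)! = 12.
Subtracting, 24 − 12 = 12.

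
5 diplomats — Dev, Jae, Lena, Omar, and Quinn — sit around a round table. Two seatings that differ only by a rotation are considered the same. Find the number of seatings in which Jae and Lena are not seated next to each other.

12

All circular seatings of 5 people number (4)! = 24.
Those with Jae next to Lena: fuse the pair into one unit and seat 4 units around a circle — 2·(3)! = 12.
Subtracting, 24 − 12 = 12.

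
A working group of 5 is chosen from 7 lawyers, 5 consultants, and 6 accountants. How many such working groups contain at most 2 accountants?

7062

Split by how many accountants are chosen (0 through 2).
Sum: C(6,0)·C(12,5) + C(6,1)·C(12,4) + C(6,2)·C(12,3) = 792 + 2970 + 3300 = 7062.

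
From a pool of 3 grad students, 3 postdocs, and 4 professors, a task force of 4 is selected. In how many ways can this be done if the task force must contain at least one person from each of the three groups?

Total 4-person selections from all 10: C(10,4) = 210.
Subtract selections that omit an entire group: no grad students → C(7,4) = 35; no postdocs → C(7,4) = 35; no professors → C(6,4) = 15.
Add back selections omitting two groups (i.e. drawn from a single group): C(3,4) + C(3,4) + C(4,4) = 1.
By inclusion–exclusion: 210 − 85 + 1 = 126.

126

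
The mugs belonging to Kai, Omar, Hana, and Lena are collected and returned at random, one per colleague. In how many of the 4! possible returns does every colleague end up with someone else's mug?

Let Aᵢ be the assignments in which colleague i gets their own mug. We want the size of the complement of A₁∪…∪A_4.
By inclusion–exclusion this is Σ_{j=0}^{4} (−1)^j C(4,j)·(4−j)!.
Computing: 24 − 24 + 12 − 4 + 1 = 9.

9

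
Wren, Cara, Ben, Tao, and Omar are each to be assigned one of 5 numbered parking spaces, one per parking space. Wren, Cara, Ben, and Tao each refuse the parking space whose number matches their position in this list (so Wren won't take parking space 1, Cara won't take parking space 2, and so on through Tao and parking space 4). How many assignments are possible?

53

Let Aᵢ (for 1 ≤ i ≤ 4) be the placements that put person i in their forbidden parking space. Any j of these fix j positions, leaving (5−j)! ways to fill the rest, and there are C(4,j) ways to pick which j.
By inclusion–exclusion, the number of valid placements is Σ_{j=0}^{4} (−1)^j C(4,j)·(5−j)!.
Computing: 120 − 96 + 36 − 8 + 1 = 53.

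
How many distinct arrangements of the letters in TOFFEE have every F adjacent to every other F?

60

Treat the 2 copies of F as a single block. The multiset to arrange is then {FF, E, E, O, T}, 5 items in all.
That gives (5)!/(2!) = 60 arrangements.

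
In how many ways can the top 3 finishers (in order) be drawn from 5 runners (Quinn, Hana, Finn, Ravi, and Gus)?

This is an ordered selection of 3 from 5: P(5,3).
That gives 5 × 4 × 3 = 60.

60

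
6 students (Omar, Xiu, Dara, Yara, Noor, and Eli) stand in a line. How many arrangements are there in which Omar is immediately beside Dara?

240

Glue Omar and Dara into one block (2 internal orders), leaving 5 units to arrange in a row.
That gives 2 × 5! = 2 × 120 = 240.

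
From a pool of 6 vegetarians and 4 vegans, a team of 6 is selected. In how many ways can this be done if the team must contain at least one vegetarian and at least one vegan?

209

Unrestricted: C(10,6) = 210 ways to pick any 6 of the 10.
Selections missing a whole group: no vegetarians → C(4,6) = 0; no vegans → C(6,6) = 1.
Both groups omitted at once is impossible, so 210 − 1 = 209.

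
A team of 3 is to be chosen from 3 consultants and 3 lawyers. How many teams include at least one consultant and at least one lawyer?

18

Total 3-person selections from all 6: C(6,3) = 20.
Selections missing a whole group: no consultants → C(3,3) = 1; no lawyers → C(3,3) = 1.
Both groups omitted at once is impossible, so 20 − 2 = 18.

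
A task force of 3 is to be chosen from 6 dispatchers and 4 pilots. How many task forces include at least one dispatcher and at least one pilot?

96

With no constraint there are C(10,3) = 120 possible selections.
Subtract selections that omit an entire group: no dispatchers → C(4,3) = 4; no pilots → C(6,3) = 20.
Both groups omitted at once is impossible, so 120 − 24 = 96.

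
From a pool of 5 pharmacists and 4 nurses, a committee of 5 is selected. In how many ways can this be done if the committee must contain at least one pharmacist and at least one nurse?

With no constraint there are C(9,5) = 126 possible selections.
Selections missing a whole group: no pharmacists → C(4,5) = 0; no nurses → C(5,5) = 1.
Both groups omitted at once is impossible, so 126 − 1 = 125.

125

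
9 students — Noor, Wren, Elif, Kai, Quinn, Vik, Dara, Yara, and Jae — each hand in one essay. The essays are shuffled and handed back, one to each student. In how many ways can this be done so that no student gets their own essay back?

This is the derangement count D_9: permutations of 9 items with no fixed point.
By inclusion–exclusion this is Σ_{j=0}^{9} (−1)^j C(9,j)·(9−j)!.
Computing: 362880 − 362880 + 181440 − 60480 + 15120 − 3024 + 504 − 72 + 9 − 1 = 133496.

133496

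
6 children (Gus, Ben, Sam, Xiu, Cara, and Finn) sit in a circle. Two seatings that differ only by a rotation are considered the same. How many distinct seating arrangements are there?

Around a circle, 6 distinct people have 6!/6 = (5)! = 120 rotationally distinct seatings.

120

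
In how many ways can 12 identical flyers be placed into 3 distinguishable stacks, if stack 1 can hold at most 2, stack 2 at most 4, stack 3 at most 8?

6

Without the upper bounds there are C(14,2) = 91 ways to split 12 among 3 stacks.
Subtract solutions that violate a single cap (substitute x_i' = x_i − (cap_i+1)): x_1 ≥ 3 gives C(11,2) = 55; x_2 ≥ 5 gives C(9,2) = 36; x_3 ≥ 9 gives C(5,2) = 10. Together 101.
Add back pairs where two caps are both exceeded: 15 + 1 + 0 = 16.
By inclusion–exclusion the count is 91 − 101 + 16 = 6.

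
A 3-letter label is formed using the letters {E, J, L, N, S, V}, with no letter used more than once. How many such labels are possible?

120

This is a permutation of 3 out of 6: P(6,3) = 6!/3!.
That product is 6 × 5 × 4 = 120.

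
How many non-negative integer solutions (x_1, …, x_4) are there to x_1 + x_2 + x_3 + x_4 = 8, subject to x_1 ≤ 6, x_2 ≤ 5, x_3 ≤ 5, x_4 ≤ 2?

Ignoring the caps, the number of non-negative solutions to x_1+…+x_4 = 8 is C(11,3) = 165.
Subtract solutions that violate a single cap (substitute x_i' = x_i − (cap_i+1)): x_1 ≥ 7 gives C(4,3) = 4; x_2 ≥ 6 gives C(5,3) = 10; x_3 ≥ 6 gives C(5,3) = 10; x_4 ≥ 3 gives C(8,3) = 56. Together 80.
No two caps can be exceeded simultaneously, so the pair terms are all 0.
By inclusion–exclusion the count is 165 − 80 + 0 = 85.

85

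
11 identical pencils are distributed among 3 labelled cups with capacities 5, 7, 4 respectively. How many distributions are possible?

Ignoring the caps, the number of non-negative solutions to x_1+…+x_3 = 11 is C(13,2) = 78.
Subtract solutions that violate a single cap (substitute x_i' = x_i − (cap_i+1)): x_1 ≥ 6 gives C(7,2) = 21; x_2 ≥ 8 gives C(5,2) = 10; x_3 ≥ 5 gives C(8,2) = 28. Together 59.
Add back pairs where two caps are both exceeded: 0 + 1 + 0 = 1.
By inclusion–exclusion the count is 78 − 59 + 1 = 20.

20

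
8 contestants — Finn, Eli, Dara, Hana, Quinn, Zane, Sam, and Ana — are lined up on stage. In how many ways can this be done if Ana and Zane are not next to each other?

There are 8! = 40320 arrangements in all. If Ana and Zane are adjacent, merging them into one block gives 2·(7)! = 10080 arrangements.
Complementary counting: 40320 − 10080 = 30240.

30240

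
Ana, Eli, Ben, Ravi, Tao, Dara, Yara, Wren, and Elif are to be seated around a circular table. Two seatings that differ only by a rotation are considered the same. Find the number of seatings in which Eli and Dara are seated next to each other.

Treat {Eli, Dara} as one unit (2 internal orders) and seat the resulting 8 units around the table: (7)! circular arrangements.
So 2 × (7)! = 2 × 5040 = 10080.

10080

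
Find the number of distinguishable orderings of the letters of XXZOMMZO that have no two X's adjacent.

1890

There are 8!/(2!·2!·2!·2!) = 2520 arrangements of XXZOMMZO in total.
If the two X's are adjacent, glue them into one block, leaving 7 items to arrange: (7)!/(2!·2!·2!) = 630 ways.
Subtracting, 2520 − 630 = 1890 arrangements keep the X's apart.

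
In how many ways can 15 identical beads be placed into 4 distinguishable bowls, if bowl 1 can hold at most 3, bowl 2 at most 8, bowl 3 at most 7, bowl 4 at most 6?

149

Without the upper bounds there are C(18,3) = 816 ways to split 15 among 4 bowls.
Subtract solutions that violate a single cap (substitute x_i' = x_i − (cap_i+1)): x_1 ≥ 4 gives C(14,3) = 364; x_2 ≥ 9 gives C(9,3) = 84; x_3 ≥ 8 gives C(10,3) = 120; x_4 ≥ 7 gives C(11,3) = 165. Together 733.
Add back pairs where two caps are both exceeded: 10 + 20 + 35 + 0 + 0 + 1 = 66.
By inclusion–exclusion the count is 816 − 733 + 66 = 149.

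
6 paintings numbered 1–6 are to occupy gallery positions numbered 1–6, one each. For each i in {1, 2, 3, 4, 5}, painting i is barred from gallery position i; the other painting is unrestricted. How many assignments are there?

309

Let Aᵢ (for 1 ≤ i ≤ 5) be the placements that put painting i in its forbidden gallery position. Any j of these fix j positions, leaving (6−j)! ways to fill the rest, and there are C(5,j) ways to pick which j.
By inclusion–exclusion, the number of valid placements is Σ_{j=0}^{5} (−1)^j C(5,j)·(6−j)!.
Computing: 720 − 600 + 240 − 60 + 10 − 1 = 309.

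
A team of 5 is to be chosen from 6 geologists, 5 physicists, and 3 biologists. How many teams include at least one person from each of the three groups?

1365

With no constraint there are C(14,5) = 2002 possible selections.
Selections missing a whole group: no geologists → C(8,5) = 56; no physicists → C(9,5) = 126; no biologists → C(11,5) = 462.
Add back selections omitting two groups (i.e. drawn from a single group): C(6,5) + C(5,5) + C(3,5) = 7.
By inclusion–exclusion: 2002 − 644 + 7 = 1365.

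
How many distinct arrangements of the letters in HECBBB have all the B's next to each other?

24

Treat the 3 copies of B as a single block. The multiset to arrange is then {BBB, C, E, H}, 4 items in all.
All 4 items are distinct, so there are (4)! = 24 arrangements.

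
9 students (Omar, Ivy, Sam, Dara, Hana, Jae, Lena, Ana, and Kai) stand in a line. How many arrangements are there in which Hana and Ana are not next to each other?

Of the 9! = 362880 arrangements, those with Hana and Ana adjacent number 2 × 8! = 80640 (treat the pair as a block with 2 internal orders).
Complementary counting: 362880 − 80640 = 282240.

282240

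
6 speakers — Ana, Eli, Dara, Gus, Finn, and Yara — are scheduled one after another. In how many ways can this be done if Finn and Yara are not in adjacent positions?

There are 6! = 720 arrangements in all. If Finn and Yara are adjacent, merging them into one block gives 2·(5)! = 240 arrangements.
Complementary counting: 720 − 240 = 480.

480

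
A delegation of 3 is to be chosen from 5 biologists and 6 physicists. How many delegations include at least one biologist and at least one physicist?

135

Total 3-person selections from all 11: C(11,3) = 165.
Subtract selections that omit an entire group: no biologists → C(6,3) = 20; no physicists → C(5,3) = 10.
Both groups omitted at once is impossible, so 165 − 30 = 135.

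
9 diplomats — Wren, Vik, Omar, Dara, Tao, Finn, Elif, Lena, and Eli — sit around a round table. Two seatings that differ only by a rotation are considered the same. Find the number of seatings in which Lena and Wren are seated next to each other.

Glue Lena and Wren into a block (2 internal orders). Seating 8 units around a circle gives (7)! arrangements.
So 2 × (7)! = 2 × 5040 = 10080.

10080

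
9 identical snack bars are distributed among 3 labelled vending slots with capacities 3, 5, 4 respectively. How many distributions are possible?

10

Without the upper bounds there are C(11,2) = 55 ways to split 9 among 3 vending slots.
Subtract solutions that violate a single cap (substitute x_i' = x_i − (cap_i+1)): x_1 ≥ 4 gives C(7,2) = 21; x_2 ≥ 6 gives C(5,2) = 10; x_3 ≥ 5 gives C(6,2) = 15. Together 46.
Add back pairs where two caps are both exceeded: 0 + 1 + 0 = 1.
By inclusion–exclusion the count is 55 − 46 + 1 = 10.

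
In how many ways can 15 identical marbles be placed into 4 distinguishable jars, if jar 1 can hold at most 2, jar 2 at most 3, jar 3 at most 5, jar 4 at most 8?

Ignoring the caps, the number of non-negative solutions to x_1+…+x_4 = 15 is C(18,3) = 816.
Subtract solutions that violate a single cap (substitute x_i' = x_i − (cap_i+1)): x_1 ≥ 3 gives C(15,3) = 455; x_2 ≥ 4 gives C(14,3) = 364; x_3 ≥ 6 gives C(12,3) = 220; x_4 ≥ 9 gives C(9,3) = 84. Together 1123.
Add back pairs where two caps are both exceeded: 165 + 84 + 20 + 56 + 10 + 1 = 336.
Subtract triples: 10 + 0 + 0 + 0 = 10.
By inclusion–exclusion the count is 816 − 1123 + 336 − 10 = 19.

19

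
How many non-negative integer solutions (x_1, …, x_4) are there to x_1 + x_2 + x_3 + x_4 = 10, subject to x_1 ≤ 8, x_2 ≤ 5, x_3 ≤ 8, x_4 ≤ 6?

Without the upper bounds there are C(13,3) = 286 ways to split 10 among 4 variables.
Subtract solutions that violate a single cap (substitute x_i' = x_i − (cap_i+1)): x_1 ≥ 9 gives C(4,3) = 4; x_2 ≥ 6 gives C(7,3) = 35; x_3 ≥ 9 gives C(4,3) = 4; x_4 ≥ 7 gives C(6,3) = 20. Together 63.
No two caps can be exceeded simultaneously, so the pair terms are all 0.
By inclusion–exclusion the count is 286 − 63 + 0 = 223.

223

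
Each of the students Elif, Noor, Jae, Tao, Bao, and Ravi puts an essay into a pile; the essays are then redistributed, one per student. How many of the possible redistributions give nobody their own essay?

265

This is the derangement count D_6: permutations of 6 items with no fixed point.
By inclusion–exclusion this is Σ_{j=0}^{6} (−1)^j C(6,j)·(6−j)!.
Computing: 720 − 720 + 360 − 120 + 30 − 6 + 1 = 265.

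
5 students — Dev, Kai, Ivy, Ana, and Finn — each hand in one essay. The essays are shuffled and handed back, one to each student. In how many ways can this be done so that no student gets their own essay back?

This is the derangement count D_5: permutations of 5 items with no fixed point.
By inclusion–exclusion this is Σ_{j=0}^{5} (−1)^j C(5,j)·(5−j)!.
Computing: 120 − 120 + 60 − 20 + 5 − 1 = 44.

44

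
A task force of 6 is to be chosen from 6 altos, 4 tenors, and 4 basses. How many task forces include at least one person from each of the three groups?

Total 6-person selections from all 14: C(14,6) = 3003.
Selections missing a whole group: no altos → C(8,6) = 28; no tenors → C(10,6) = 210; no basses → C(10,6) = 210.
Add back selections omitting two groups (i.e. drawn from a single group): C(6,6) + C(4,6) + C(4,6) = 1.
By inclusion–exclusion: 3003 − 448 + 1 = 2556.

2556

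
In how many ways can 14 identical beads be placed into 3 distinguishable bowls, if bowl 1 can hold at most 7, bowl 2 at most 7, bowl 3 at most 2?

Ignoring the caps, the number of non-negative solutions to x_1+…+x_3 = 14 is C(16,2) = 120.
Subtract solutions that violate a single cap (substitute x_i' = x_i − (cap_i+1)): x_1 ≥ 8 gives C(8,2) = 28; x_2 ≥ 8 gives C(8,2) = 28; x_3 ≥ 3 gives C(13,2) = 78. Together 134.
Add back pairs where two caps are both exceeded: 0 + 10 + 10 = 20.
By inclusion–exclusion the count is 120 − 134 + 20 = 6.

6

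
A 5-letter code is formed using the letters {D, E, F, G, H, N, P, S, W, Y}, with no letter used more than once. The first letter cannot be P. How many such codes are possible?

27216

The first letter has 10−1 = 9 choices (anything except P).
The remaining 4 letters are filled from the other 9 symbols without repetition: 9 × 8 × 7 × 6 = 3024.
Total: 9 × 3024 = 27216.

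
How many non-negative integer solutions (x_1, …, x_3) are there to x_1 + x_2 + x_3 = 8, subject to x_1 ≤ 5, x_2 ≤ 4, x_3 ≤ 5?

Without the upper bounds there are C(10,2) = 45 ways to split 8 among 3 variables.
Subtract solutions that violate a single cap (substitute x_i' = x_i − (cap_i+1)): x_1 ≥ 6 gives C(4,2) = 6; x_2 ≥ 5 gives C(5,2) = 10; x_3 ≥ 6 gives C(4,2) = 6. Together 22.
No two caps can be exceeded simultaneously, so the pair terms are all 0.
By inclusion–exclusion the count is 45 − 22 + 0 = 23.

23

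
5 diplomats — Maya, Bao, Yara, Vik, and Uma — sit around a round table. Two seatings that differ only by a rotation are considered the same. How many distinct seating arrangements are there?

24

Around a circle, 5 distinct people have 5!/5 = (4)! = 24 rotationally distinct seatings.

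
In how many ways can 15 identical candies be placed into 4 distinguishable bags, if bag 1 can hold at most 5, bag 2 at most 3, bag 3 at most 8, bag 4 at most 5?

Without the upper bounds there are C(18,3) = 816 ways to split 15 among 4 bags.
Subtract solutions that violate a single cap (substitute x_i' = x_i − (cap_i+1)): x_1 ≥ 6 gives C(12,3) = 220; x_2 ≥ 4 gives C(14,3) = 364; x_3 ≥ 9 gives C(9,3) = 84; x_4 ≥ 6 gives C(12,3) = 220. Together 888.
Add back pairs where two caps are both exceeded: 56 + 1 + 20 + 10 + 56 + 1 = 144.
By inclusion–exclusion the count is 816 − 888 + 144 = 72.

72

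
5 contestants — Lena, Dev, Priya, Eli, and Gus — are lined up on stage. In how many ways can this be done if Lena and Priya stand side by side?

48

Place the 3 others and the Lena-Priya pair as 4 objects in a line; the pair has 2 internal arrangements.
That gives 2 × 4! = 2 × 24 = 48.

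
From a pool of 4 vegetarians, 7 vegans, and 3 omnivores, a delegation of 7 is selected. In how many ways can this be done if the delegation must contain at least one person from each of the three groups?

Total 7-person selections from all 14: C(14,7) = 3432.
Subtract selections that omit an entire group: no vegetarians → C(10,7) = 120; no vegans → C(7,7) = 1; no omnivores → C(11,7) = 330.
Add back selections omitting two groups (i.e. drawn from a single group): C(4,7) + C(7,7) + C(3,7) = 1.
By inclusion–exclusion: 3432 − 451 + 1 = 2982.

2982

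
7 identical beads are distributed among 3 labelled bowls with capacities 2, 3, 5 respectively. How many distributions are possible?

9

By stars and bars, unrestricted non-negative solutions to x_1+…+x_3 = 7 number C(7+2,2) = 36.
Subtract solutions that violate a single cap (substitute x_i' = x_i − (cap_i+1)): x_1 ≥ 3 gives C(6,2) = 15; x_2 ≥ 4 gives C(5,2) = 10; x_3 ≥ 6 gives C(3,2) = 3. Together 28.
Add back pairs where two caps are both exceeded: 1 + 0 + 0 = 1.
By inclusion–exclusion the count is 36 − 28 + 1 = 9.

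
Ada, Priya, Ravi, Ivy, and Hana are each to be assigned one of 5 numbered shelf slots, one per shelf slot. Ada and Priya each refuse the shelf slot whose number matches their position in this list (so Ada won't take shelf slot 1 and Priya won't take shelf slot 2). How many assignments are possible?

78

Let Aᵢ (for i ∈ {1, 2}) be the placements that put person i in their forbidden shelf slot. Any j of these fix j positions, leaving (5−j)! ways to fill the rest, and there are C(2,j) ways to pick which j.
By inclusion–exclusion, the number of valid placements is Σ_{j=0}^{2} (−1)^j C(2,j)·(5−j)!.
Computing: 120 − 48 + 6 = 78.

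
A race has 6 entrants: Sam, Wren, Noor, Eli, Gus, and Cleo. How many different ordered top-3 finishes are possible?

120

There are 6 choices for 1st place, 5 for 2nd, and 4 for 3rd.
That gives 6 × 5 × 4 = 120.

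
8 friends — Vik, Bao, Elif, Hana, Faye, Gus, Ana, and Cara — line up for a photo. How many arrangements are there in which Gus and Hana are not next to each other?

30240

There are 8! = 40320 arrangements in all. If Gus and Hana are adjacent, merging them into one block gives 2·(7)! = 10080 arrangements.
Complementary counting: 40320 − 10080 = 30240.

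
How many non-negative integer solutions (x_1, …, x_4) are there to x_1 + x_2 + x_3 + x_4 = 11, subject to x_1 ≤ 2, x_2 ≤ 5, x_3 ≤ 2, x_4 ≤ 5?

By stars and bars, unrestricted non-negative solutions to x_1+…+x_4 = 11 number C(11+3,3) = 364.
Subtract solutions that violate a single cap (substitute x_i' = x_i − (cap_i+1)): x_1 ≥ 3 gives C(11,3) = 165; x_2 ≥ 6 gives C(8,3) = 56; x_3 ≥ 3 gives C(11,3) = 165; x_4 ≥ 6 gives C(8,3) = 56. Together 442.
Add back pairs where two caps are both exceeded: 10 + 56 + 10 + 10 + 0 + 10 = 96.
By inclusion–exclusion the count is 364 − 442 + 96 = 18.

18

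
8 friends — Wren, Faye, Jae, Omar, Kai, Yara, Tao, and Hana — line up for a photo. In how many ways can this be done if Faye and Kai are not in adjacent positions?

Of the 8! = 40320 arrangements, those with Faye and Kai adjacent number 2 × 7! = 10080 (treat the pair as a block with 2 internal orders).
Complementary counting: 40320 − 10080 = 30240.

30240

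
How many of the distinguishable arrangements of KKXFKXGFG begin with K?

With the first slot taken by K, it remains to arrange the other 8 letters (KXFKXGFG).
Those 8 letters have F appearing twice, G appearing twice, K appearing twice, and X appearing twice, giving (8)!/(2!·2!·2!·2!) = 2520.

2520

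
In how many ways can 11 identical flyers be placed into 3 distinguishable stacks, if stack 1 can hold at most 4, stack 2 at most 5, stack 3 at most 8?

24

Without the upper bounds there are C(13,2) = 78 ways to split 11 among 3 stacks.
Subtract solutions that violate a single cap (substitute x_i' = x_i − (cap_i+1)): x_1 ≥ 5 gives C(8,2) = 28; x_2 ≥ 6 gives C(7,2) = 21; x_3 ≥ 9 gives C(4,2) = 6. Together 55.
Add back pairs where two caps are both exceeded: 1 + 0 + 0 = 1.
By inclusion–exclusion the count is 78 − 55 + 1 = 24.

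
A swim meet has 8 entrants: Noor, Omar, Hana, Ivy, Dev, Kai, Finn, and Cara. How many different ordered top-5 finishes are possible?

6720

There are 8 choices for 1st place, 7 for 2nd, and so on down to 4 for position 5.
That gives 8 × 7 × 6 × 5 × 4 = 6720.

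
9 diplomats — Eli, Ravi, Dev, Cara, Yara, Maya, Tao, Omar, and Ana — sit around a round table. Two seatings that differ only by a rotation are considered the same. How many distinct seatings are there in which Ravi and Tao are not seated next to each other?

30240

Without the restriction there are (8)! = 40320 seatings.
Seatings with Ravi beside Tao: treat them as a block with 2 internal orders, giving 2 × (7)! = 10080.
Subtracting, 40320 − 10080 = 30240.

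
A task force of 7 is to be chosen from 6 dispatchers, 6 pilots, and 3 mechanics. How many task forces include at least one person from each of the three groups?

Unrestricted: C(15,7) = 6435 ways to pick any 7 of the 15.
Selections missing a whole group: no dispatchers → C(9,7) = 36; no pilots → C(9,7) = 36; no mechanics → C(12,7) = 792.
Add back selections omitting two groups (i.e. drawn from a single group): C(6,7) + C(6,7) + C(3,7) = 0.
By inclusion–exclusion: 6435 − 864 + 0 = 5571.

5571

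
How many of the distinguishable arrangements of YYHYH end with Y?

6

Fix Y in the last position and arrange the remaining 4 letters.
Those 4 letters have H appearing twice and Y appearing twice, giving (4)!/(2!·2!) = 6.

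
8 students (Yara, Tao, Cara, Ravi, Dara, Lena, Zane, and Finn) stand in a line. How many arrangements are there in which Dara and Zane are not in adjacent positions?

There are 8! = 40320 arrangements in all. If Dara and Zane are adjacent, merging them into one block gives 2·(7)! = 10080 arrangements.
Complementary counting: 40320 − 10080 = 30240.

30240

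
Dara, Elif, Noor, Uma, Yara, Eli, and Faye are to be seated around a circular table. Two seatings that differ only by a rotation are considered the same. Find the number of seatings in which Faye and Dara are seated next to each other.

240

Glue Faye and Dara into a block (2 internal orders). Seating 6 units around a circle gives (5)! arrangements.
So 2 × (5)! = 2 × 120 = 240.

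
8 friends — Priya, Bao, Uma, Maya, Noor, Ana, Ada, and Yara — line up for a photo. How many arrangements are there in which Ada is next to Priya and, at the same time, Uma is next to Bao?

2880

Treat {Ada,Priya} as one block (2 orders) and {Uma,Bao} as another (2 orders).
That leaves 6 units to arrange: 2 × 2 × 6! = 4 × 720 = 2880.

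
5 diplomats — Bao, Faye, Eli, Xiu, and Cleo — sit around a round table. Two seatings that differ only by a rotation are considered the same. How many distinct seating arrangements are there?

Seat Bao anywhere (absorbing the rotational symmetry), then permute the other 4: (4)! = 24.

24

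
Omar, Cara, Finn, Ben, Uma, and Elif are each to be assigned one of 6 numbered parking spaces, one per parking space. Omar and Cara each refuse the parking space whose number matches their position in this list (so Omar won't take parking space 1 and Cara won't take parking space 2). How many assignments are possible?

504

Let Aᵢ (for i ∈ {1, 2}) be the placements that put person i in their forbidden parking space. Any j of these fix j positions, leaving (6−j)! ways to fill the rest, and there are C(2,j) ways to pick which j.
By inclusion–exclusion, the number of valid placements is Σ_{j=0}^{2} (−1)^j C(2,j)·(6−j)!.
Computing: 720 − 240 + 24 = 504.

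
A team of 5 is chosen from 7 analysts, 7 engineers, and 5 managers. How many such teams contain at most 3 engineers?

11187

Split by how many engineers are chosen (0 through 3).
Sum: C(7,0)·C(12,5) + C(7,1)·C(12,4) + C(7,2)·C(12,3) + C(7,3)·C(12,2) = 792 + 3465 + 4620 + 2310 = 11187.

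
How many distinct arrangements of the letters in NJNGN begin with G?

With the first slot taken by G, it remains to arrange the other 4 letters (NJNN).
Those 4 letters have N appearing 3 times, giving (4)!/(3!) = 4.

4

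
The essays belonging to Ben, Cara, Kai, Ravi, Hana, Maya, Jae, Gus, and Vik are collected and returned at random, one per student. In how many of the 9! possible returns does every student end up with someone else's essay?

133496

Count assignments avoiding every fixed point. For any j of the 9 students fixed to their own essay, the other 9−j can be arranged in (9−j)! ways.
By inclusion–exclusion this is Σ_{j=0}^{9} (−1)^j C(9,j)·(9−j)!.
Computing: 362880 − 362880 + 181440 − 60480 + 15120 − 3024 + 504 − 72 + 9 − 1 = 133496.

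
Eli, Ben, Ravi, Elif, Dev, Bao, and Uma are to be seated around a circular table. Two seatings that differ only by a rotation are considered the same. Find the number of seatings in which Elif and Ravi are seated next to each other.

Treat {Elif, Ravi} as one unit (2 internal orders) and seat the resulting 6 units around the table: (5)! circular arrangements.
So 2 × (5)! = 2 × 120 = 240.

240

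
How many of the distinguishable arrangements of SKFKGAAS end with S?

1260

With the last slot taken by S, it remains to arrange the other 7 letters (KFKGAAS).
Those 7 letters have A appearing twice and K appearing twice, giving (7)!/(2!·2!) = 1260.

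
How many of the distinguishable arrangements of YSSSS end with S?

Fix S in the last position and arrange the remaining 4 letters.
Those 4 letters have S appearing 3 times, giving (4)!/(3!) = 4.

4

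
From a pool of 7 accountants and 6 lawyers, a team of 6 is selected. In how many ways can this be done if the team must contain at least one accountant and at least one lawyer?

With no constraint there are C(13,6) = 1716 possible selections.
Subtract selections that omit an entire group: no accountants → C(6,6) = 1; no lawyers → C(7,6) = 7.
Both groups omitted at once is impossible, so 1716 − 8 = 1708.

1708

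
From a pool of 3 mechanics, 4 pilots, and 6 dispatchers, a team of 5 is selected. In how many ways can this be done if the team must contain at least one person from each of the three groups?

894

With no constraint there are C(13,5) = 1287 possible selections.
Subtract selections that omit an entire group: no mechanics → C(10,5) = 252; no pilots → C(9,5) = 126; no dispatchers → C(7,5) = 21.
Add back selections omitting two groups (i.e. drawn from a single group): C(3,5) + C(4,5) + C(6,5) = 6.
By inclusion–exclusion: 1287 − 399 + 6 = 894.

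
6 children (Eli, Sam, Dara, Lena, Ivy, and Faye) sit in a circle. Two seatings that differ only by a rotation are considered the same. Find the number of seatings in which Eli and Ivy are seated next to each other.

48

Treat {Eli, Ivy} as one unit (2 internal orders) and seat the resulting 5 units around the table: (4)! circular arrangements.
So 2 × (4)! = 2 × 24 = 48.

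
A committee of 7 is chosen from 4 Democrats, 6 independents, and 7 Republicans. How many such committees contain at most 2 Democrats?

16302

Split by how many Democrats are chosen (0 through 2).
Sum: C(4,0)·C(13,7) + C(4,1)·C(13,6) + C(4,2)·C(13,5) = 1716 + 6864 + 7722 = 16302.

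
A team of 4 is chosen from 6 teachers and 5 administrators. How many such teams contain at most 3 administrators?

Split by how many administrators are chosen (0 through 3).
Sum: C(5,0)·C(6,4) + C(5,1)·C(6,3) + C(5,2)·C(6,2) + C(5,3)·C(6,1) = 15 + 100 + 150 + 60 = 325.

325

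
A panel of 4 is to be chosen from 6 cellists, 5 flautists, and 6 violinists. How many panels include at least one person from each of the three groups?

Unrestricted: C(17,4) = 2380 ways to pick any 4 of the 17.
Subtract selections that omit an entire group: no cellists → C(11,4) = 330; no flautists → C(12,4) = 495; no violinists → C(11,4) = 330.
Add back selections omitting two groups (i.e. drawn from a single group): C(6,4) + C(5,4) + C(6,4) = 35.
By inclusion–exclusion: 2380 − 1155 + 35 = 1260.

1260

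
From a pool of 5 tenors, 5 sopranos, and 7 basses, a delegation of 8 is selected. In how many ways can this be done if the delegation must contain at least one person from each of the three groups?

Unrestricted: C(17,8) = 24310 ways to pick any 8 of the 17.
Selections missing a whole group: no tenors → C(12,8) = 495; no sopranos → C(12,8) = 495; no basses → C(10,8) = 45.
Add back selections omitting two groups (i.e. drawn from a single group): C(5,8) + C(5,8) + C(7,8) = 0.
By inclusion–exclusion: 24310 − 1035 + 0 = 23275.

23275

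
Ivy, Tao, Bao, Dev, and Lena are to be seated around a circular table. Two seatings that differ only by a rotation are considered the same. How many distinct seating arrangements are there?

Around a circle, 5 distinct people have 5!/5 = (4)! = 24 rotationally distinct seatings.

24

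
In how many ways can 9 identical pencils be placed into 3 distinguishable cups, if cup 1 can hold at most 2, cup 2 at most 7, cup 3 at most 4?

12

Ignoring the caps, the number of non-negative solutions to x_1+…+x_3 = 9 is C(11,2) = 55.
Subtract solutions that violate a single cap (substitute x_i' = x_i − (cap_i+1)): x_1 ≥ 3 gives C(8,2) = 28; x_2 ≥ 8 gives C(3,2) = 3; x_3 ≥ 5 gives C(6,2) = 15. Together 46.
Add back pairs where two caps are both exceeded: 0 + 3 + 0 = 3.
By inclusion–exclusion the count is 55 − 46 + 3 = 12.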